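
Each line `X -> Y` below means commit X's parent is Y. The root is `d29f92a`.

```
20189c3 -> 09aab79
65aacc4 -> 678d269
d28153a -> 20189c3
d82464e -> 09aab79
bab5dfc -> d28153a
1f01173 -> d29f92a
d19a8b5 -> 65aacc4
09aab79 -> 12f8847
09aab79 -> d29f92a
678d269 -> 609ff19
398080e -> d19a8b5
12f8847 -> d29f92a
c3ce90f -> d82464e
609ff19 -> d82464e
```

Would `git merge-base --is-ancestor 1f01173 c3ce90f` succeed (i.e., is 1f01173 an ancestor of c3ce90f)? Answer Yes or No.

No

Ancestors of c3ce90f: {09aab79, 12f8847, c3ce90f, d29f92a, d82464e}.
1f01173 is not in that set, so it is not an ancestor of c3ce90f.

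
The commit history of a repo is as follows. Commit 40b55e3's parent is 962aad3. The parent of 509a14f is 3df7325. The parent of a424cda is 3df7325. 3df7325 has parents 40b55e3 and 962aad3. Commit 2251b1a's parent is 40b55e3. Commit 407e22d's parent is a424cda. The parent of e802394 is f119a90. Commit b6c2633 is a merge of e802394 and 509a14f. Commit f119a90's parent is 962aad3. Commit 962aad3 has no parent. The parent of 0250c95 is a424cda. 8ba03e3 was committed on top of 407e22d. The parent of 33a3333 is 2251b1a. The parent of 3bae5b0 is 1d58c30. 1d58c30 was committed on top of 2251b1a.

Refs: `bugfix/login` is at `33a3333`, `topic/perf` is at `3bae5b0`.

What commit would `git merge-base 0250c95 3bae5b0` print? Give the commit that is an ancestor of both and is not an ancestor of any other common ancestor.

40b55e3

Ancestors of 0250c95: {0250c95, 3df7325, 40b55e3, 962aad3, a424cda}.
Ancestors of 3bae5b0: {1d58c30, 2251b1a, 3bae5b0, 40b55e3, 962aad3}.
Common ancestors: {40b55e3, 962aad3}.
Among these, 40b55e3 is not an ancestor of any other common ancestor — it is the merge base.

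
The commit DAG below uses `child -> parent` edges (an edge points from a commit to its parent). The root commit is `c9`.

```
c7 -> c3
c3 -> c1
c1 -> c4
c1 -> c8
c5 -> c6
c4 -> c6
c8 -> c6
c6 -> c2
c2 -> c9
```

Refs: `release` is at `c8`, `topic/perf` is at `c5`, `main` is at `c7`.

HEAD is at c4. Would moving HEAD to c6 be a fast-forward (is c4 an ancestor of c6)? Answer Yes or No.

No

A fast-forward from c4 to c6 is possible iff c4 is an ancestor of c6.
Ancestors of c6: {c2, c6, c9}.
c4 is not among them, so fast-forward is not possible.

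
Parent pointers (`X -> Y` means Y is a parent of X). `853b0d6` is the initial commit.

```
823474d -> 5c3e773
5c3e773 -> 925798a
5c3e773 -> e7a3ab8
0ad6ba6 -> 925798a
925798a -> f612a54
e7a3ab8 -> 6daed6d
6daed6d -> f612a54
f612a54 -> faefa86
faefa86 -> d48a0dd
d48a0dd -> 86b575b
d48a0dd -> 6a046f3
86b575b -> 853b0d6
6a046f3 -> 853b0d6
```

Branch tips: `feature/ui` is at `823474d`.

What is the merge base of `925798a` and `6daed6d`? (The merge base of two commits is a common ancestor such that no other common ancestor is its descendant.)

Ancestors of 925798a: {6a046f3, 853b0d6, 86b575b, 925798a, d48a0dd, f612a54, faefa86}.
Ancestors of 6daed6d: {6a046f3, 6daed6d, 853b0d6, 86b575b, d48a0dd, f612a54, faefa86}.
Common ancestors: {6a046f3, 853b0d6, 86b575b, d48a0dd, f612a54, faefa86}.
Among these, f612a54 is not an ancestor of any other common ancestor — it is the merge base.

f612a54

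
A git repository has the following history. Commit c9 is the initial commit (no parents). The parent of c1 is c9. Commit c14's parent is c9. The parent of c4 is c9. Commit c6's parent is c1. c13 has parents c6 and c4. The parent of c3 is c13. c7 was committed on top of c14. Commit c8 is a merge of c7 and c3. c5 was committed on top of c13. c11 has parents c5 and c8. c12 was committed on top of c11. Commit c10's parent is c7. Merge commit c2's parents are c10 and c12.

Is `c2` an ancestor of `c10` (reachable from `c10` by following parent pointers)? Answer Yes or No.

No

Ancestors of c10: {c10, c14, c7, c9}.
c2 is not in that set, so it is not an ancestor of c10.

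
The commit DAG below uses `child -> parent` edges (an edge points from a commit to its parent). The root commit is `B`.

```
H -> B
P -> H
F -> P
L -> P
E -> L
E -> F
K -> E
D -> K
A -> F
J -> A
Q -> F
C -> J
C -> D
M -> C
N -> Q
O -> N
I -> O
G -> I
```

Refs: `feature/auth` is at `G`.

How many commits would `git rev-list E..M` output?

6

Reachable from M: {A, B, C, D, E, F, H, J, K, L, M, P}.
Reachable from E: {B, E, F, H, L, P}.
In M's history but not E's: {A, C, D, J, K, M} — 6 commits.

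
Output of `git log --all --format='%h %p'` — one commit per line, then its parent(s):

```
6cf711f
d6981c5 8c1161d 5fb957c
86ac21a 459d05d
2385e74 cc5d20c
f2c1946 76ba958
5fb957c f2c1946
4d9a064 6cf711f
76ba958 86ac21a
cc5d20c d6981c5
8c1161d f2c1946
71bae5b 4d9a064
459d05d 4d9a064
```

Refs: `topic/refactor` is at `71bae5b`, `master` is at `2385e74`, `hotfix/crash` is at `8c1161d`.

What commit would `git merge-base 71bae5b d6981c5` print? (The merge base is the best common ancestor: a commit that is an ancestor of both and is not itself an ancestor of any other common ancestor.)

Ancestors of 71bae5b: {4d9a064, 6cf711f, 71bae5b}.
Ancestors of d6981c5: {459d05d, 4d9a064, 5fb957c, 6cf711f, 76ba958, 86ac21a, 8c1161d, d6981c5, f2c1946}.
Common ancestors: {4d9a064, 6cf711f}.
Among these, 4d9a064 is not an ancestor of any other common ancestor — it is the merge base.

4d9a064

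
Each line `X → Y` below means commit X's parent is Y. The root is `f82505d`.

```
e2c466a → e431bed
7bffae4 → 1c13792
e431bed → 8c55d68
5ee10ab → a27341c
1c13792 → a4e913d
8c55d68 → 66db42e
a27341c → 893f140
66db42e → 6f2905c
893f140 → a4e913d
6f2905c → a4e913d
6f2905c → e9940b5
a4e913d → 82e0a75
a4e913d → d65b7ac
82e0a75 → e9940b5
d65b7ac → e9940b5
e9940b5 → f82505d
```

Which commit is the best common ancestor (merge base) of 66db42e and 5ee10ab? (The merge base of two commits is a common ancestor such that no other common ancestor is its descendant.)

a4e913d

Ancestors of 66db42e: {66db42e, 6f2905c, 82e0a75, a4e913d, d65b7ac, e9940b5, f82505d}.
Ancestors of 5ee10ab: {5ee10ab, 82e0a75, 893f140, a27341c, a4e913d, d65b7ac, e9940b5, f82505d}.
Common ancestors: {82e0a75, a4e913d, d65b7ac, e9940b5, f82505d}.
Among these, a4e913d is not an ancestor of any other common ancestor — it is the merge base.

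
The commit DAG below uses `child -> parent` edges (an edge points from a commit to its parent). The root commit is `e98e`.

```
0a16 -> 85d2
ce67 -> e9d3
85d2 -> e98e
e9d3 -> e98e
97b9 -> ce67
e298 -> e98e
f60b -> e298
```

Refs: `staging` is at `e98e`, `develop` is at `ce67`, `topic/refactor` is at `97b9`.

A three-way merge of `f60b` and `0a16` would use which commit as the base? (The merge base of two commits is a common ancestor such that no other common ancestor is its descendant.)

Ancestors of f60b: {e298, e98e, f60b}.
Ancestors of 0a16: {0a16, 85d2, e98e}.
Common ancestors: {e98e}.
The only common ancestor is e98e, so it is the merge base.

e98e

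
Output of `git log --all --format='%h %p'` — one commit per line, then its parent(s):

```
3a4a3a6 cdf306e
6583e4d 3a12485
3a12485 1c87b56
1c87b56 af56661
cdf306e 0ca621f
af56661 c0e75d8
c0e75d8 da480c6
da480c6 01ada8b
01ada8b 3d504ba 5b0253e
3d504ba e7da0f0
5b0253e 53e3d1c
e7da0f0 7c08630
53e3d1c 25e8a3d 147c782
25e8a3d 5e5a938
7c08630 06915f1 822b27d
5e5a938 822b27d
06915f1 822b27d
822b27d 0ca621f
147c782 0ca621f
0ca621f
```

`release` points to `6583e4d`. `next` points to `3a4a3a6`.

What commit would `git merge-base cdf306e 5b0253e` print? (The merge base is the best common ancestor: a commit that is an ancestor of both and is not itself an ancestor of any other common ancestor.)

0ca621f

Ancestors of cdf306e: {0ca621f, cdf306e}.
Ancestors of 5b0253e: {0ca621f, 147c782, 25e8a3d, 53e3d1c, 5b0253e, 5e5a938, 822b27d}.
Common ancestors: {0ca621f}.
The only common ancestor is 0ca621f, so it is the merge base.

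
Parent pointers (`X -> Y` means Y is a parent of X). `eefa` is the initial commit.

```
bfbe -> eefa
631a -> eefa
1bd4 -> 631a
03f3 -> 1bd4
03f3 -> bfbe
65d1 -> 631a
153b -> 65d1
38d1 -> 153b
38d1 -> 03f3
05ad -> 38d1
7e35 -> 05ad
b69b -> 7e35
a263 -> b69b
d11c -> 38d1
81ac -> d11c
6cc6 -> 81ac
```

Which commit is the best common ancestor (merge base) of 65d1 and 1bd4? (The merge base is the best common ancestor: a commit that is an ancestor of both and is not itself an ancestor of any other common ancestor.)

631a

Ancestors of 65d1: {631a, 65d1, eefa}.
Ancestors of 1bd4: {1bd4, 631a, eefa}.
Common ancestors: {631a, eefa}.
Among these, 631a is not an ancestor of any other common ancestor — it is the merge base.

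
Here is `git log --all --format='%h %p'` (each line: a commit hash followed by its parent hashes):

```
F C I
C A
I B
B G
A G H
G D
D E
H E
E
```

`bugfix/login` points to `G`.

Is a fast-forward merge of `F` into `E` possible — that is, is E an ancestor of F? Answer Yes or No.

Yes

A fast-forward from E to F is possible iff E is an ancestor of F.
Ancestors of F: {A, B, C, D, E, F, G, H, I}.
E is among them, so fast-forward is possible.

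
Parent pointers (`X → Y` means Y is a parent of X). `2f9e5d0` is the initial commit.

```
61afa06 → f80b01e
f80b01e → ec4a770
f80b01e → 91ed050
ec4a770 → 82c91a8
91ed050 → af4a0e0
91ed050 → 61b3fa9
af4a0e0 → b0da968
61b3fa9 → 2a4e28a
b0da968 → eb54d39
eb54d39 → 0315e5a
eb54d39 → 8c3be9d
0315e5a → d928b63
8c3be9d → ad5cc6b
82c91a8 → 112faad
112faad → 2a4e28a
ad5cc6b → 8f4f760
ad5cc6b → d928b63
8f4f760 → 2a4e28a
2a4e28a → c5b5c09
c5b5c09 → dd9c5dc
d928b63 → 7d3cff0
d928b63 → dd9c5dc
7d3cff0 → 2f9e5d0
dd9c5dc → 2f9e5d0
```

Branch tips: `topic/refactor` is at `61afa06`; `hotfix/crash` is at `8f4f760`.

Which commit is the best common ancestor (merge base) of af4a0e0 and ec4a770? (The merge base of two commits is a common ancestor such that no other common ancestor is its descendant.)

2a4e28a

Ancestors of af4a0e0: {0315e5a, 2a4e28a, 2f9e5d0, 7d3cff0, 8c3be9d, 8f4f760, ad5cc6b, af4a0e0, b0da968, c5b5c09, d928b63, dd9c5dc, eb54d39}.
Ancestors of ec4a770: {112faad, 2a4e28a, 2f9e5d0, 82c91a8, c5b5c09, dd9c5dc, ec4a770}.
Common ancestors: {2a4e28a, 2f9e5d0, c5b5c09, dd9c5dc}.
Among these, 2a4e28a is not an ancestor of any other common ancestor — it is the merge base.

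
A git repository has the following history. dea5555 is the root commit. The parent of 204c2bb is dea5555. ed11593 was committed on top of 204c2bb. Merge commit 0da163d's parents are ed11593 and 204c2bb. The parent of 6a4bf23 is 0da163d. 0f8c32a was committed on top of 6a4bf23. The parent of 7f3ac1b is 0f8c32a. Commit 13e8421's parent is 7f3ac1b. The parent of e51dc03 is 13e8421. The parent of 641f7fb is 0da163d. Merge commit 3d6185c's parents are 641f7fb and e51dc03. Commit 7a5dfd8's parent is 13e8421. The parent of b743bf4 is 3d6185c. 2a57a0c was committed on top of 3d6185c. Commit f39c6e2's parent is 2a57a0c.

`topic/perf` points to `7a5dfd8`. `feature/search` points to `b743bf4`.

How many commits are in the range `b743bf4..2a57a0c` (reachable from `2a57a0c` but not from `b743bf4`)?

Reachable from 2a57a0c: {0da163d, 0f8c32a, 13e8421, 204c2bb, 2a57a0c, 3d6185c, 641f7fb, 6a4bf23, 7f3ac1b, dea5555, e51dc03, ed11593}.
Reachable from b743bf4: {0da163d, 0f8c32a, 13e8421, 204c2bb, 3d6185c, 641f7fb, 6a4bf23, 7f3ac1b, b743bf4, dea5555, e51dc03, ed11593}.
In 2a57a0c's history but not b743bf4's: {2a57a0c} — 1 commit.

1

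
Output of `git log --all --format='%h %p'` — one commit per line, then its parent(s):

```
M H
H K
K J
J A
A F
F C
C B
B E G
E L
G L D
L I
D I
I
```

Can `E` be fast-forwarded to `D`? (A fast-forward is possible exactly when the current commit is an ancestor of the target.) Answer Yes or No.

No

A fast-forward from E to D is possible iff E is an ancestor of D.
Ancestors of D: {D, I}.
E is not among them, so fast-forward is not possible.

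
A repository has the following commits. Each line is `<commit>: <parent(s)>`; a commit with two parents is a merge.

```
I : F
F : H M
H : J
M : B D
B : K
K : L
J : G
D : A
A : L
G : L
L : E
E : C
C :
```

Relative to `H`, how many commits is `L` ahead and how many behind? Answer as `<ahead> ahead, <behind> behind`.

Reachable from L: {C, E, L}.
Reachable from H: {C, E, G, H, J, L}.
Only in L's history (ahead): {} — 0.
Only in H's history (behind): {G, H, J} — 3.

0 ahead, 3 behind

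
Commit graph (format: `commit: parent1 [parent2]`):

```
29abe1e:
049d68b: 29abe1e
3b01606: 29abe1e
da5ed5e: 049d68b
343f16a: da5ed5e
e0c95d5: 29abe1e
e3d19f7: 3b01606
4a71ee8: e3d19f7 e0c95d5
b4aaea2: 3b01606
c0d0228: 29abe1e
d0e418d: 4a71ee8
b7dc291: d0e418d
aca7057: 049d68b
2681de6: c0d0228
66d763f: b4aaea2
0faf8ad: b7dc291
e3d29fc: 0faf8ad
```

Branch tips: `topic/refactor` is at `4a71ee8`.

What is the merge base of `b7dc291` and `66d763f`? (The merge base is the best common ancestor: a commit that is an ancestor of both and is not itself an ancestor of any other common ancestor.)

3b01606

Ancestors of b7dc291: {29abe1e, 3b01606, 4a71ee8, b7dc291, d0e418d, e0c95d5, e3d19f7}.
Ancestors of 66d763f: {29abe1e, 3b01606, 66d763f, b4aaea2}.
Common ancestors: {29abe1e, 3b01606}.
Among these, 3b01606 is not an ancestor of any other common ancestor — it is the merge base.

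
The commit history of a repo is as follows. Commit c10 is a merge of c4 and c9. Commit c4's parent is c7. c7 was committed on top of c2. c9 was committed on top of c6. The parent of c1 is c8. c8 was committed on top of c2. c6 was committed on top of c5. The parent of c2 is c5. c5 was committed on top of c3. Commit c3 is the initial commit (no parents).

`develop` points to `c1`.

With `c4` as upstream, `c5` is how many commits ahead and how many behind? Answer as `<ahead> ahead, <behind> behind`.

Reachable from c5: {c3, c5}.
Reachable from c4: {c2, c3, c4, c5, c7}.
Only in c5's history (ahead): {} — 0.
Only in c4's history (behind): {c2, c4, c7} — 3.

0 ahead, 3 behind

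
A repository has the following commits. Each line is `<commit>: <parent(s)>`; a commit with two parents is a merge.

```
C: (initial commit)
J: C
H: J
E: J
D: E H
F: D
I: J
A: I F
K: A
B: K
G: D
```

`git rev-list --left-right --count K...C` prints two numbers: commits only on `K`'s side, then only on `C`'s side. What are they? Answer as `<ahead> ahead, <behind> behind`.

8 ahead, 0 behind

Reachable from K: {A, C, D, E, F, H, I, J, K}.
Reachable from C: {C}.
Only in K's history (ahead): {A, D, E, F, H, I, J, K} — 8.
Only in C's history (behind): {} — 0.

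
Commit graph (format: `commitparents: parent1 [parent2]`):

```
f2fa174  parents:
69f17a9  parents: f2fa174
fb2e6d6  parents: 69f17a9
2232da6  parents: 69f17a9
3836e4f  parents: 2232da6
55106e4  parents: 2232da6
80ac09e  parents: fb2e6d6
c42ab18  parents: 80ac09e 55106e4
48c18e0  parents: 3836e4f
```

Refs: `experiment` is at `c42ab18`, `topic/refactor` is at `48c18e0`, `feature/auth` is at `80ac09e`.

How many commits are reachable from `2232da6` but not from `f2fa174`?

2

Reachable from 2232da6: {2232da6, 69f17a9, f2fa174}.
Reachable from f2fa174: {f2fa174}.
In 2232da6's history but not f2fa174's: {2232da6, 69f17a9} — 2 commits.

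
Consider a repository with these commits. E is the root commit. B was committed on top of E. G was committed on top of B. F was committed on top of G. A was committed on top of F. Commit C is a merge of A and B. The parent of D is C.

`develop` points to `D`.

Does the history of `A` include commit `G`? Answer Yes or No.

Yes

Ancestors of A (commits reachable by following parents): {A, B, E, F, G}.
G is in that set, so it is an ancestor of A.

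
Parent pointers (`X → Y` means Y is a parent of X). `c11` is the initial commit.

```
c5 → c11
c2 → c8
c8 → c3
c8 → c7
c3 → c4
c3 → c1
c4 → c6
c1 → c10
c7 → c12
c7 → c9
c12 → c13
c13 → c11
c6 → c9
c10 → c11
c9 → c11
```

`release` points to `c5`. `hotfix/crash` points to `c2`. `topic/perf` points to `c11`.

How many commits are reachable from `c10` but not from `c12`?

1

Reachable from c10: {c10, c11}.
Reachable from c12: {c11, c12, c13}.
In c10's history but not c12's: {c10} — 1 commit.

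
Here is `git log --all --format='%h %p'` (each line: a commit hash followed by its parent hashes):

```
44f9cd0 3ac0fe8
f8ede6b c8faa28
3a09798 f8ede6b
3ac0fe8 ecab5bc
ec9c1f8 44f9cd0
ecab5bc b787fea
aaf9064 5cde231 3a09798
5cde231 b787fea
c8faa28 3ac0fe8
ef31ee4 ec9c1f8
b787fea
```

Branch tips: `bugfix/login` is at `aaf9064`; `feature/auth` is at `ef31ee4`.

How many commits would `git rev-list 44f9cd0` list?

Walking parent pointers from 44f9cd0: reachable set = {3ac0fe8, 44f9cd0, b787fea, ecab5bc}.
That is 4 commits.

4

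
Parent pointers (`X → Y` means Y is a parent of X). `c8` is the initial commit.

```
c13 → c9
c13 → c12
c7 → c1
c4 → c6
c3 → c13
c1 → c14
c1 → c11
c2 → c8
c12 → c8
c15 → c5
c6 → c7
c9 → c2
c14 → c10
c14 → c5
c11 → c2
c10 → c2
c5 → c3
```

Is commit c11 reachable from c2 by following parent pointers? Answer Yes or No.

Ancestors of c2: {c2, c8}.
c11 is not in that set, so it is not an ancestor of c2.

No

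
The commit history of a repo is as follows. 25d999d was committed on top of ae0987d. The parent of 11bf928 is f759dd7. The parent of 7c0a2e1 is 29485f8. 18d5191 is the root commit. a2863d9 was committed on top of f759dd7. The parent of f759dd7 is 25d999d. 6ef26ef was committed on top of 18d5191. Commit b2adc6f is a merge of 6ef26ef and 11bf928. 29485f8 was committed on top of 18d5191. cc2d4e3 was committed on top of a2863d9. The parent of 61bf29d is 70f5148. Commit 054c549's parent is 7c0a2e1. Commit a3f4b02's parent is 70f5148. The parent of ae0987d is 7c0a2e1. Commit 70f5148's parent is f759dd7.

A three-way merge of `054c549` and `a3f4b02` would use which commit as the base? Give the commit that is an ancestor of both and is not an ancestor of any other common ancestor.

7c0a2e1

Ancestors of 054c549: {054c549, 18d5191, 29485f8, 7c0a2e1}.
Ancestors of a3f4b02: {18d5191, 25d999d, 29485f8, 70f5148, 7c0a2e1, a3f4b02, ae0987d, f759dd7}.
Common ancestors: {18d5191, 29485f8, 7c0a2e1}.
Among these, 7c0a2e1 is not an ancestor of any other common ancestor — it is the merge base.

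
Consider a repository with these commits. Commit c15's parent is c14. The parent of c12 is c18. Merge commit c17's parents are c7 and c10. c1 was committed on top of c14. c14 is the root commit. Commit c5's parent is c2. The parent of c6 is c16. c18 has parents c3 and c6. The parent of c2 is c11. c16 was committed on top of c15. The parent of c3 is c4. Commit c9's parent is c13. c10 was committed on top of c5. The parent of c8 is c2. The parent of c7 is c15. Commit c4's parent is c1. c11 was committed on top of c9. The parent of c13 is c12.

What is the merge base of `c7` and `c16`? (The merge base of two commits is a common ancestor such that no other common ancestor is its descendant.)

Ancestors of c7: {c14, c15, c7}.
Ancestors of c16: {c14, c15, c16}.
Common ancestors: {c14, c15}.
Among these, c15 is not an ancestor of any other common ancestor — it is the merge base.

c15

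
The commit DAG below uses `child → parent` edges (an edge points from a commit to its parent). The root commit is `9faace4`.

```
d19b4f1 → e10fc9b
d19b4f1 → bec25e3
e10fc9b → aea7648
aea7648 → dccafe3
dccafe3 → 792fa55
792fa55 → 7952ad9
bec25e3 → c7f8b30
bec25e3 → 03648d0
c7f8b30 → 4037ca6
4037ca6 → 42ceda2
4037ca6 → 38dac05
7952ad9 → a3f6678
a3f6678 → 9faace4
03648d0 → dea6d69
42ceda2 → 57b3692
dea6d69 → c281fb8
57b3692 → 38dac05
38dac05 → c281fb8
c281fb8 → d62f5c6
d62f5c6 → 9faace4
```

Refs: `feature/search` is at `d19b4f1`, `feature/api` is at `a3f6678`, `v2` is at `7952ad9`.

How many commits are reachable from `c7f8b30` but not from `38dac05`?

Reachable from c7f8b30: {38dac05, 4037ca6, 42ceda2, 57b3692, 9faace4, c281fb8, c7f8b30, d62f5c6}.
Reachable from 38dac05: {38dac05, 9faace4, c281fb8, d62f5c6}.
In c7f8b30's history but not 38dac05's: {4037ca6, 42ceda2, 57b3692, c7f8b30} — 4 commits.

4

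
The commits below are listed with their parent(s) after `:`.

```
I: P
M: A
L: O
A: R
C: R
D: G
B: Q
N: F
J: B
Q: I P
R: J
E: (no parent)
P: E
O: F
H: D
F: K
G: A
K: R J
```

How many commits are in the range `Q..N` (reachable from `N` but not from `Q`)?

6

Reachable from N: {B, E, F, I, J, K, N, P, Q, R}.
Reachable from Q: {E, I, P, Q}.
In N's history but not Q's: {B, F, J, K, N, R} — 6 commits.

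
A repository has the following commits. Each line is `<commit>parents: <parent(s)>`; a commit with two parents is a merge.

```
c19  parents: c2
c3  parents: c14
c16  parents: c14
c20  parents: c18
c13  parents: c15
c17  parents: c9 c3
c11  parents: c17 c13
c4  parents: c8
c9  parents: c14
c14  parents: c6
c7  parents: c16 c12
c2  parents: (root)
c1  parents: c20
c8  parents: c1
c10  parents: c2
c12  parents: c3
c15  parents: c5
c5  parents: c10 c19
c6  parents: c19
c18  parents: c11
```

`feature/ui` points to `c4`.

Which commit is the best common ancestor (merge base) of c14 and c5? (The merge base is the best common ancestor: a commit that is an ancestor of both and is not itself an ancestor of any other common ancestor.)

Ancestors of c14: {c14, c19, c2, c6}.
Ancestors of c5: {c10, c19, c2, c5}.
Common ancestors: {c19, c2}.
Among these, c19 is not an ancestor of any other common ancestor — it is the merge base.

c19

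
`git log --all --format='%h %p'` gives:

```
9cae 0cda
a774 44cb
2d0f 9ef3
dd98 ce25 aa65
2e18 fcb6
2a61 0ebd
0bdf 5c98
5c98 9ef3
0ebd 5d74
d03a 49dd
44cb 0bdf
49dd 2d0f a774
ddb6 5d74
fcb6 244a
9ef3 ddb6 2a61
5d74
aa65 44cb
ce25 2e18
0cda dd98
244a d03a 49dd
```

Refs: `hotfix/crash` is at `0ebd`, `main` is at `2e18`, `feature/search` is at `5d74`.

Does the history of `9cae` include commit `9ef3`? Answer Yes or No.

Ancestors of 9cae (commits reachable by following parents): {0bdf, 0cda, 0ebd, 244a, 2a61, 2d0f, 2e18, 44cb, 49dd, 5c98, 5d74, 9cae, 9ef3, a774, aa65, ce25, d03a, dd98, ddb6, fcb6}.
9ef3 is in that set, so it is an ancestor of 9cae.

Yes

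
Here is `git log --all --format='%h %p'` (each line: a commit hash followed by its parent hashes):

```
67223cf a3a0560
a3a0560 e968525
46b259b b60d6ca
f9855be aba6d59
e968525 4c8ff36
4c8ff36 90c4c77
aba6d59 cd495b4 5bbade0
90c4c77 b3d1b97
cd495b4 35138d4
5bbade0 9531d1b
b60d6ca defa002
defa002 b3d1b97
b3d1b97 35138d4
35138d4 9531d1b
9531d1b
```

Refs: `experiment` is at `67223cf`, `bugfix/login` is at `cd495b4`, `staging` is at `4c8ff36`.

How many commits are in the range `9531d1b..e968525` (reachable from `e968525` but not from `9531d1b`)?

Reachable from e968525: {35138d4, 4c8ff36, 90c4c77, 9531d1b, b3d1b97, e968525}.
Reachable from 9531d1b: {9531d1b}.
In e968525's history but not 9531d1b's: {35138d4, 4c8ff36, 90c4c77, b3d1b97, e968525} — 5 commits.

5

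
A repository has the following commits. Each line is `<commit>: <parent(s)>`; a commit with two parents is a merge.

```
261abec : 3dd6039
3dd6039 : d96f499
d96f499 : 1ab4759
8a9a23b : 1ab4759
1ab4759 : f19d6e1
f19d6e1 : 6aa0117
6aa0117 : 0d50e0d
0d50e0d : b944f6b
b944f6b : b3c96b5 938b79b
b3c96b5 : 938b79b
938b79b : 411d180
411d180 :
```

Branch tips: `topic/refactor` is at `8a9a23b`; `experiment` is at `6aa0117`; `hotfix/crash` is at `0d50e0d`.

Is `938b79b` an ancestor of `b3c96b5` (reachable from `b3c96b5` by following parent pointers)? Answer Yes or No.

Ancestors of b3c96b5 (commits reachable by following parents): {411d180, 938b79b, b3c96b5}.
938b79b is in that set, so it is an ancestor of b3c96b5.

Yes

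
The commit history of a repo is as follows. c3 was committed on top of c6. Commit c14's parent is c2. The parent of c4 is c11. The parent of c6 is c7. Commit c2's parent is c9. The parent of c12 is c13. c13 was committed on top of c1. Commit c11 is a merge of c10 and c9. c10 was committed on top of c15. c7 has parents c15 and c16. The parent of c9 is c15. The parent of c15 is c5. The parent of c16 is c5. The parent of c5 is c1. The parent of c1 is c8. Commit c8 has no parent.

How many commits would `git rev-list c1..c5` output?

Reachable from c5: {c1, c5, c8}.
Reachable from c1: {c1, c8}.
In c5's history but not c1's: {c5} — 1 commit.

1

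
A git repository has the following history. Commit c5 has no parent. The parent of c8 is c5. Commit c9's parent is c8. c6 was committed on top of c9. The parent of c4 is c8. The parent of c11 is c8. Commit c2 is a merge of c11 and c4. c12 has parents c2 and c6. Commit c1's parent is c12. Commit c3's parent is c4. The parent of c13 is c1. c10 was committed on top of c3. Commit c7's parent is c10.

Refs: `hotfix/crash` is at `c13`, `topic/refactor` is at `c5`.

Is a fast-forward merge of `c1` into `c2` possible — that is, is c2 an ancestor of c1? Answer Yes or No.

Yes

A fast-forward from c2 to c1 is possible iff c2 is an ancestor of c1.
Ancestors of c1: {c1, c11, c12, c2, c4, c5, c6, c8, c9}.
c2 is among them, so fast-forward is possible.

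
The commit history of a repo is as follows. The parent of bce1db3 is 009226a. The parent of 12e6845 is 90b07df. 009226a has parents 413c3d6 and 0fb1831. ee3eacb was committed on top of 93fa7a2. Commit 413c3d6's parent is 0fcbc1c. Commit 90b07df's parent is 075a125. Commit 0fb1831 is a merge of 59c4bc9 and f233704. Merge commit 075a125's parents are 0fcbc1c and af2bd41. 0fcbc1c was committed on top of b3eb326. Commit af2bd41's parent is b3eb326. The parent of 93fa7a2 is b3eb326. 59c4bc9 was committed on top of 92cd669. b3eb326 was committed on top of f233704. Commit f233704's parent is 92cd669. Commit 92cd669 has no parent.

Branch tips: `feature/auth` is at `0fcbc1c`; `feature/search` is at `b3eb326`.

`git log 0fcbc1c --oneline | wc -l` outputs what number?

Walking parent pointers from 0fcbc1c: reachable set = {0fcbc1c, 92cd669, b3eb326, f233704}.
That is 4 commits.

4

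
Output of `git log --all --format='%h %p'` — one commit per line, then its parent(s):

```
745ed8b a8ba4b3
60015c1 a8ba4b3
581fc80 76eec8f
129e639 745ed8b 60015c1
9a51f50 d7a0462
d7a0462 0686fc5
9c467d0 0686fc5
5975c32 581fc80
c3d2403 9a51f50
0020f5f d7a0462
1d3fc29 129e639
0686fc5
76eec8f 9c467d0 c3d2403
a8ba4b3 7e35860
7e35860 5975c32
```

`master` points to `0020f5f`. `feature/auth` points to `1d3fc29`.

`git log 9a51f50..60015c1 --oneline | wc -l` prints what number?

8

Reachable from 60015c1: {0686fc5, 581fc80, 5975c32, 60015c1, 76eec8f, 7e35860, 9a51f50, 9c467d0, a8ba4b3, c3d2403, d7a0462}.
Reachable from 9a51f50: {0686fc5, 9a51f50, d7a0462}.
In 60015c1's history but not 9a51f50's: {581fc80, 5975c32, 60015c1, 76eec8f, 7e35860, 9c467d0, a8ba4b3, c3d2403} — 8 commits.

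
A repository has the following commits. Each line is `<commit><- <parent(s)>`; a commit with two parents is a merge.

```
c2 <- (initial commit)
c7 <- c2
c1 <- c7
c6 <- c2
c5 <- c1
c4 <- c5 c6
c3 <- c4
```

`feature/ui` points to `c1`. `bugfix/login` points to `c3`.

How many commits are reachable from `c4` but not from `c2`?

5

Reachable from c4: {c1, c2, c4, c5, c6, c7}.
Reachable from c2: {c2}.
In c4's history but not c2's: {c1, c4, c5, c6, c7} — 5 commits.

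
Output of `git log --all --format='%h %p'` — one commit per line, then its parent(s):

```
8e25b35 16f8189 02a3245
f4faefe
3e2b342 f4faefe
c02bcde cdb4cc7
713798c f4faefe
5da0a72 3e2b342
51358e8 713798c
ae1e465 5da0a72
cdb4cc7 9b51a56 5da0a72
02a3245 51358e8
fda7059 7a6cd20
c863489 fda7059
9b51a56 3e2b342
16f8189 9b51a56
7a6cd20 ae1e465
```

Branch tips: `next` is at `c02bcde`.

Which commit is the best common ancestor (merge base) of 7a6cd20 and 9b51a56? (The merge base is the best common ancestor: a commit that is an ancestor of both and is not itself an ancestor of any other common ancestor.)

3e2b342

Ancestors of 7a6cd20: {3e2b342, 5da0a72, 7a6cd20, ae1e465, f4faefe}.
Ancestors of 9b51a56: {3e2b342, 9b51a56, f4faefe}.
Common ancestors: {3e2b342, f4faefe}.
Among these, 3e2b342 is not an ancestor of any other common ancestor — it is the merge base.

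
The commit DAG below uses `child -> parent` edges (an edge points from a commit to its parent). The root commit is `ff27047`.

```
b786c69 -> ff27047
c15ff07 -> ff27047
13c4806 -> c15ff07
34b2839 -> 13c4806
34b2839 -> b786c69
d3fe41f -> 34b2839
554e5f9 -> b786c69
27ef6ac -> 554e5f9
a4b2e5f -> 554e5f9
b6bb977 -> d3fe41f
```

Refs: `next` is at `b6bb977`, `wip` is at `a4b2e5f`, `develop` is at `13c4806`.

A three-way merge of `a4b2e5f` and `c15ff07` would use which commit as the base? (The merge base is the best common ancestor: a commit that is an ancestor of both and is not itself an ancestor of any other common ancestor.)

ff27047

Ancestors of a4b2e5f: {554e5f9, a4b2e5f, b786c69, ff27047}.
Ancestors of c15ff07: {c15ff07, ff27047}.
Common ancestors: {ff27047}.
The only common ancestor is ff27047, so it is the merge base.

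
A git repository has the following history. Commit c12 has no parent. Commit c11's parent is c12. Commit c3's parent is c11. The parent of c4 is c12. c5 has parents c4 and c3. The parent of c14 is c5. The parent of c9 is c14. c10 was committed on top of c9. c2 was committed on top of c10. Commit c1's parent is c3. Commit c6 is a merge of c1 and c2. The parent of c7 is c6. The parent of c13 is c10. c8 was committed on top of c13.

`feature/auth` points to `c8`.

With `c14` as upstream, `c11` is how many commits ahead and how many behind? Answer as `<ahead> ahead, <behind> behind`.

Reachable from c11: {c11, c12}.
Reachable from c14: {c11, c12, c14, c3, c4, c5}.
Only in c11's history (ahead): {} — 0.
Only in c14's history (behind): {c14, c3, c4, c5} — 4.

0 ahead, 4 behind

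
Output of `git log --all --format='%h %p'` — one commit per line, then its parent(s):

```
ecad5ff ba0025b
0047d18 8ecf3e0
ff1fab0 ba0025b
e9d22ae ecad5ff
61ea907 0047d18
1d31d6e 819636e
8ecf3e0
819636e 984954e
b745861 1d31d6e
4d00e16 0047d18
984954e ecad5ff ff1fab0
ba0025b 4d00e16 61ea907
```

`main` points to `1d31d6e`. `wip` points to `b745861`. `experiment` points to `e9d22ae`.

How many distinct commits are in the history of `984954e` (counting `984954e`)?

Walking parent pointers from 984954e: reachable set = {0047d18, 4d00e16, 61ea907, 8ecf3e0, 984954e, ba0025b, ecad5ff, ff1fab0}.
That is 8 commits.

8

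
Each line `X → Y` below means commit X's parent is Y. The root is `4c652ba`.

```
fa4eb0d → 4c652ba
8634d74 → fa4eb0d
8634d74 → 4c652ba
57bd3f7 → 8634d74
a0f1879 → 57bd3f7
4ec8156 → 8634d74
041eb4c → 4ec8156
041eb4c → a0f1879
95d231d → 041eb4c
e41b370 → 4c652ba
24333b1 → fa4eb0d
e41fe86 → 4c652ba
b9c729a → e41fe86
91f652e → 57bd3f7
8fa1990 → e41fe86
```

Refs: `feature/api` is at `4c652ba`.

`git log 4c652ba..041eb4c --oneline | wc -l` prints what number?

Reachable from 041eb4c: {041eb4c, 4c652ba, 4ec8156, 57bd3f7, 8634d74, a0f1879, fa4eb0d}.
Reachable from 4c652ba: {4c652ba}.
In 041eb4c's history but not 4c652ba's: {041eb4c, 4ec8156, 57bd3f7, 8634d74, a0f1879, fa4eb0d} — 6 commits.

6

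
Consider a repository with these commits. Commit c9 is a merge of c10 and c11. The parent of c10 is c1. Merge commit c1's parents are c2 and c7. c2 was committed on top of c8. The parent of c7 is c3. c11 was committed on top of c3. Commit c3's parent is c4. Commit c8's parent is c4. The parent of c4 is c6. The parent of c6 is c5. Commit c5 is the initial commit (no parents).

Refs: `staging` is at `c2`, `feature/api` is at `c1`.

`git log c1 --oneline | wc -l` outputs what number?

8

Walking parent pointers from c1: reachable set = {c1, c2, c3, c4, c5, c6, c7, c8}.
That is 8 commits.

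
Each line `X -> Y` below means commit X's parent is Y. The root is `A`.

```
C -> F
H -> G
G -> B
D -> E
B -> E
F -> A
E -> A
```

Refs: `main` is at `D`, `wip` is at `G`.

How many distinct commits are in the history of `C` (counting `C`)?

Walking parent pointers from C: reachable set = {A, C, F}.
That is 3 commits.

3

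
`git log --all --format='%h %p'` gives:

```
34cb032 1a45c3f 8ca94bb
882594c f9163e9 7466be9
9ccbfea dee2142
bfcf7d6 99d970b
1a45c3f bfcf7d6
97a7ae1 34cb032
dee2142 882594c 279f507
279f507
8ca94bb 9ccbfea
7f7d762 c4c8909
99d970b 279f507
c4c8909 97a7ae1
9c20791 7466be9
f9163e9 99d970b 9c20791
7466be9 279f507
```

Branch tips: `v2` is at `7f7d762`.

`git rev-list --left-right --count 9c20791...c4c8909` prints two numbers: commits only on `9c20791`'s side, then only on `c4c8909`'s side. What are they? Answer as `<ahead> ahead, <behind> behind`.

Reachable from 9c20791: {279f507, 7466be9, 9c20791}.
Reachable from c4c8909: {1a45c3f, 279f507, 34cb032, 7466be9, 882594c, 8ca94bb, 97a7ae1, 99d970b, 9c20791, 9ccbfea, bfcf7d6, c4c8909, dee2142, f9163e9}.
Only in 9c20791's history (ahead): {} — 0.
Only in c4c8909's history (behind): {1a45c3f, 34cb032, 882594c, 8ca94bb, 97a7ae1, 99d970b, 9ccbfea, bfcf7d6, c4c8909, dee2142, f9163e9} — 11.

0 ahead, 11 behind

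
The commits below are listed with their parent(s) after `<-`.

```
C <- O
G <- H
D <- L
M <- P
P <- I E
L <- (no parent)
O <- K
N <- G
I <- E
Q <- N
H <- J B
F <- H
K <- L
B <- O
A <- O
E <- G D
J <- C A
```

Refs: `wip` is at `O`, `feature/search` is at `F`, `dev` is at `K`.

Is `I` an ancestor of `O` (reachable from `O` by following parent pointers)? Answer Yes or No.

Ancestors of O: {K, L, O}.
I is not in that set, so it is not an ancestor of O.

No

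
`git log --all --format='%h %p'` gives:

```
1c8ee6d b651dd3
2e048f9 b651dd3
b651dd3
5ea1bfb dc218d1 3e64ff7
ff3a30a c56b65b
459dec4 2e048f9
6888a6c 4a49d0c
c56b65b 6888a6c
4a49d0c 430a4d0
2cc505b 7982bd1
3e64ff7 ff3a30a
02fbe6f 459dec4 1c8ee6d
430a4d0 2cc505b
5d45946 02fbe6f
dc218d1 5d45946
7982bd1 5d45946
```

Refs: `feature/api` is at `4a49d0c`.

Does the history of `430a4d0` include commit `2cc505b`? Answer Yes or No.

Yes

Ancestors of 430a4d0 (commits reachable by following parents): {02fbe6f, 1c8ee6d, 2cc505b, 2e048f9, 430a4d0, 459dec4, 5d45946, 7982bd1, b651dd3}.
2cc505b is in that set, so it is an ancestor of 430a4d0.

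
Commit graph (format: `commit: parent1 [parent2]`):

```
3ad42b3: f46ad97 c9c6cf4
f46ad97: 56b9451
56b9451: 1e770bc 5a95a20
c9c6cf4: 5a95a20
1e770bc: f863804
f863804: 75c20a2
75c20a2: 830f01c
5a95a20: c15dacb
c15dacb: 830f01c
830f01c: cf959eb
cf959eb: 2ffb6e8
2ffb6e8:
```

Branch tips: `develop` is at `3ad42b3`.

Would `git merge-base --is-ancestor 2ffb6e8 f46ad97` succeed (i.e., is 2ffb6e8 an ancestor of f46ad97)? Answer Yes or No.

Ancestors of f46ad97 (commits reachable by following parents): {1e770bc, 2ffb6e8, 56b9451, 5a95a20, 75c20a2, 830f01c, c15dacb, cf959eb, f46ad97, f863804}.
2ffb6e8 is in that set, so it is an ancestor of f46ad97.

Yes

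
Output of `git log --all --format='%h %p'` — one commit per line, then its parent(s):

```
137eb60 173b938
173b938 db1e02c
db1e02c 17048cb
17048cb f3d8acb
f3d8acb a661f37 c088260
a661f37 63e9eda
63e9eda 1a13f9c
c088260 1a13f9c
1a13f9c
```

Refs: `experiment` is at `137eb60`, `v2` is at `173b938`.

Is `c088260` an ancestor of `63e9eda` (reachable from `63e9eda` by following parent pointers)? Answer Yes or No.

Ancestors of 63e9eda: {1a13f9c, 63e9eda}.
c088260 is not in that set, so it is not an ancestor of 63e9eda.

No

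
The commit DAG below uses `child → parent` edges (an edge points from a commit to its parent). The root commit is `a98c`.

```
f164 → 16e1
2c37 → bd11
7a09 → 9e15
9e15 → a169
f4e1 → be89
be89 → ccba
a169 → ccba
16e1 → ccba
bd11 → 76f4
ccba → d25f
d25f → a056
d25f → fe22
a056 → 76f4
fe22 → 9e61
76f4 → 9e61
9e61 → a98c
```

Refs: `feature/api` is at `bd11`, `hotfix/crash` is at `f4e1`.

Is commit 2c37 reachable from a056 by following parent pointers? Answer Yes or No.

No

Ancestors of a056: {76f4, 9e61, a056, a98c}.
2c37 is not in that set, so it is not an ancestor of a056.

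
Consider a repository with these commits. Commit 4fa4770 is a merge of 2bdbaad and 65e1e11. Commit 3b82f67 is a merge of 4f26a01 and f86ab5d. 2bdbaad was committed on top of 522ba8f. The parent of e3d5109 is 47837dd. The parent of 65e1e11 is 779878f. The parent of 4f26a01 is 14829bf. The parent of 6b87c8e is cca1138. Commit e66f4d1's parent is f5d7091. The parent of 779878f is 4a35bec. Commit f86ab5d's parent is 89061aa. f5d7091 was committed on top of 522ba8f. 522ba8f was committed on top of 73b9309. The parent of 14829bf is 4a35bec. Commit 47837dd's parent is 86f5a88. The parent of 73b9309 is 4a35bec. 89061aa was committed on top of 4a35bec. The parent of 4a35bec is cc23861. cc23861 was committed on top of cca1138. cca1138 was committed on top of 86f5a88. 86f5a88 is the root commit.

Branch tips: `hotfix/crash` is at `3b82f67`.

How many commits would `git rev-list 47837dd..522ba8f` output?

5

Reachable from 522ba8f: {4a35bec, 522ba8f, 73b9309, 86f5a88, cc23861, cca1138}.
Reachable from 47837dd: {47837dd, 86f5a88}.
In 522ba8f's history but not 47837dd's: {4a35bec, 522ba8f, 73b9309, cc23861, cca1138} — 5 commits.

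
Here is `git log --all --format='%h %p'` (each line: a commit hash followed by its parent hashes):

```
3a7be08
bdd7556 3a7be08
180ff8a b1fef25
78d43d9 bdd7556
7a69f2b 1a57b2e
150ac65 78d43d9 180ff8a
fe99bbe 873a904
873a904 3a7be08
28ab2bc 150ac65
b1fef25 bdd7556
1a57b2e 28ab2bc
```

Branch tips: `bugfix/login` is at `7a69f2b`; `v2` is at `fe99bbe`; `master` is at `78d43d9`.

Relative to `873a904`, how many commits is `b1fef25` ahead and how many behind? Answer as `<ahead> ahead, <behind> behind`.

Reachable from b1fef25: {3a7be08, b1fef25, bdd7556}.
Reachable from 873a904: {3a7be08, 873a904}.
Only in b1fef25's history (ahead): {b1fef25, bdd7556} — 2.
Only in 873a904's history (behind): {873a904} — 1.

2 ahead, 1 behind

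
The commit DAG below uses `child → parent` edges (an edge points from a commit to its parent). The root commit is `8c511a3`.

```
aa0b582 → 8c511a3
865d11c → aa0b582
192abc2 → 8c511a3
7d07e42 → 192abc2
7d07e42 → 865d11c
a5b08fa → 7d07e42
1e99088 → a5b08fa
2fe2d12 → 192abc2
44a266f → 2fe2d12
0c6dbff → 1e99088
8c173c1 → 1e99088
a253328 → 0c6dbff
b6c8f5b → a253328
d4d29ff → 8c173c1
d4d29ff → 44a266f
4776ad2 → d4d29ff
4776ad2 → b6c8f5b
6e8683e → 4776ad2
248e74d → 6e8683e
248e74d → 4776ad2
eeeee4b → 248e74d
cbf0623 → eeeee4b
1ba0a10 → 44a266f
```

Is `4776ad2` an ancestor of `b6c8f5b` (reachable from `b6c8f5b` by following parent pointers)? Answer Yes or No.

No

Ancestors of b6c8f5b: {0c6dbff, 192abc2, 1e99088, 7d07e42, 865d11c, 8c511a3, a253328, a5b08fa, aa0b582, b6c8f5b}.
4776ad2 is not in that set, so it is not an ancestor of b6c8f5b.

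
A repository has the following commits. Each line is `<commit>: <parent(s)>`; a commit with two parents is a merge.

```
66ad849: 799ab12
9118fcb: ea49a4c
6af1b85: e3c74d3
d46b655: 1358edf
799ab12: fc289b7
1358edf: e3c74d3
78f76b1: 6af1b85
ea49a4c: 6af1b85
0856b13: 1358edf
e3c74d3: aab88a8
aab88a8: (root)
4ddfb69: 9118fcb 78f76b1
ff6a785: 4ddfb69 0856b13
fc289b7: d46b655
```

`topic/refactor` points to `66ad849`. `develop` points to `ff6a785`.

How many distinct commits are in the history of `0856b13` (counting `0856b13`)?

4

Walking parent pointers from 0856b13: reachable set = {0856b13, 1358edf, aab88a8, e3c74d3}.
That is 4 commits.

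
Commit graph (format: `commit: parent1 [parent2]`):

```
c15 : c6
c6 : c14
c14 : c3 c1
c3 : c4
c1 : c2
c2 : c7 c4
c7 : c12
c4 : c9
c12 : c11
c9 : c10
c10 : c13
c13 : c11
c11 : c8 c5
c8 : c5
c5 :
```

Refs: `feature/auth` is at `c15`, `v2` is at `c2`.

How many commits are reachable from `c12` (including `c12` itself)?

Walking parent pointers from c12: reachable set = {c11, c12, c5, c8}.
That is 4 commits.

4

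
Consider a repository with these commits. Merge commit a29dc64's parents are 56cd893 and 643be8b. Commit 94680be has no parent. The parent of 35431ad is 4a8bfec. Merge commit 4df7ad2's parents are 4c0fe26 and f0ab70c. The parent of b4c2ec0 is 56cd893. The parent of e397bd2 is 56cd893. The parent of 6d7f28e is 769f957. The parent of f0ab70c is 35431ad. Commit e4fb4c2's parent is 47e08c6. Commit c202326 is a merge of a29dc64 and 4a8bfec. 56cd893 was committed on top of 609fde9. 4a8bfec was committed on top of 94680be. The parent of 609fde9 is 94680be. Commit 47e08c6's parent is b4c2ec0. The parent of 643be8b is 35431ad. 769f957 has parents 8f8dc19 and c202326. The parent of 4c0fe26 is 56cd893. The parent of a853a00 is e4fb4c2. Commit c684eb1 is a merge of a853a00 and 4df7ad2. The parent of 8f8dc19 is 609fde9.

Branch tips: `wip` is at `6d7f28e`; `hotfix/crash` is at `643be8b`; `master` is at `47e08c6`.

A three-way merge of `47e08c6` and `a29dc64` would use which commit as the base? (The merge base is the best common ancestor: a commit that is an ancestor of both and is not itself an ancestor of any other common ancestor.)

56cd893

Ancestors of 47e08c6: {47e08c6, 56cd893, 609fde9, 94680be, b4c2ec0}.
Ancestors of a29dc64: {35431ad, 4a8bfec, 56cd893, 609fde9, 643be8b, 94680be, a29dc64}.
Common ancestors: {56cd893, 609fde9, 94680be}.
Among these, 56cd893 is not an ancestor of any other common ancestor — it is the merge base.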